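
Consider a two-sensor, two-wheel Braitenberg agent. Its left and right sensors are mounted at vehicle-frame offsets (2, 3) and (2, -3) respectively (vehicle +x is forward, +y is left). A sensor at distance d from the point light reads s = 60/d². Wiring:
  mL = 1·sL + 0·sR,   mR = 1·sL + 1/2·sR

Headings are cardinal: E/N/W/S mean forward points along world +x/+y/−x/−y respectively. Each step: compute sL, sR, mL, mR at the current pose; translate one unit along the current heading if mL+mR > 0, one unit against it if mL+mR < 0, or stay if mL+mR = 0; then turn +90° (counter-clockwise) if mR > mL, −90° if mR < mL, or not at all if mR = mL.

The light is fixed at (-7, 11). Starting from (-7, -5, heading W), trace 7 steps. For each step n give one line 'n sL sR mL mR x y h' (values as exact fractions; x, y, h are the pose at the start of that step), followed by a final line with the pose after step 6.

n=0: pose=(-7,-5,W); sL=12/73, sR=60/173; mL=12/73, mR=4266/12629; mL+mR=6342/12629 → advance +1; mR−mL=30/173 → turn +1·90°
n=1: pose=(-8,-5,S); sL=15/82, sR=3/17; mL=15/82, mR=189/697; mL+mR=633/1394 → advance +1; mR−mL=3/34 → turn +1·90°
n=2: pose=(-8,-6,E); sL=60/197, sR=60/401; mL=60/197, mR=29970/78997; mL+mR=54030/78997 → advance +1; mR−mL=30/401 → turn +1·90°
n=3: pose=(-7,-6,N); sL=10/39, sR=10/39; mL=10/39, mR=5/13; mL+mR=25/39 → advance +1; mR−mL=5/39 → turn +1·90°
n=4: pose=(-7,-5,W); sL=12/73, sR=60/173; mL=12/73, mR=4266/12629; mL+mR=6342/12629 → advance +1; mR−mL=30/173 → turn +1·90°
n=5: pose=(-8,-5,S); sL=15/82, sR=3/17; mL=15/82, mR=189/697; mL+mR=633/1394 → advance +1; mR−mL=3/34 → turn +1·90°
n=6: pose=(-8,-6,E); sL=60/197, sR=60/401; mL=60/197, mR=29970/78997; mL+mR=54030/78997 → advance +1; mR−mL=30/401 → turn +1·90°

0 12/73 60/173 12/73 4266/12629 -7 -5 W
1 15/82 3/17 15/82 189/697 -8 -5 S
2 60/197 60/401 60/197 29970/78997 -8 -6 E
3 10/39 10/39 10/39 5/13 -7 -6 N
4 12/73 60/173 12/73 4266/12629 -7 -5 W
5 15/82 3/17 15/82 189/697 -8 -5 S
6 60/197 60/401 60/197 29970/78997 -8 -6 E
final -7 -6 N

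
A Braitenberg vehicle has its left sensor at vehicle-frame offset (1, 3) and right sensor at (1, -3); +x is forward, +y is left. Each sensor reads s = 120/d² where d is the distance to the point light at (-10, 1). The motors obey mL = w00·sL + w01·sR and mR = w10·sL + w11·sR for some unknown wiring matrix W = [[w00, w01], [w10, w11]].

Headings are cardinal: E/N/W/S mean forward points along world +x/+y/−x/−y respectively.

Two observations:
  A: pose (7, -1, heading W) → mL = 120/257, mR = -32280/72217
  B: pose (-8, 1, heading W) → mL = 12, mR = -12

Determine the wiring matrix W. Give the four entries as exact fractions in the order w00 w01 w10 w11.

obs A: pose=(7,-1,W) → sL=120/281, sR=120/257, mL=120/257, mR=-32280/72217
obs B: pose=(-8,1,W) → sL=12, sR=12, mL=12, mR=-12
sensor matrix S = [[120/281, 120/257], [12, 12]]; det S = -34560/72217
solve [mL_A; mL_B] = S·[w00; w01] and [mR_A; mR_B] = S·[w10; w11]:
  w00 = 0, w01 = 1, w10 = -1/2, w11 = -1/2

0 1 -1/2 -1/2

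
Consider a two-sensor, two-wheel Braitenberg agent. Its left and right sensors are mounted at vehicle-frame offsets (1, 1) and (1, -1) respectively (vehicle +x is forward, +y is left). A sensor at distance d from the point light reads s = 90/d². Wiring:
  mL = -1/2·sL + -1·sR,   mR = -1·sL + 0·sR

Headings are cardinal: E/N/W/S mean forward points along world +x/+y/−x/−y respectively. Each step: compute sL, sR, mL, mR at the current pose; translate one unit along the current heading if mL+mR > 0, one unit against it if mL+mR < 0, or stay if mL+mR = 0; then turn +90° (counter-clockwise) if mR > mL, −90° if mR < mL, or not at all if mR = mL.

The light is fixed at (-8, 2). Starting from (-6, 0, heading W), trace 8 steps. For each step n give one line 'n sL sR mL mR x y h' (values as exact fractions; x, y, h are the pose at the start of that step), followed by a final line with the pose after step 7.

n=0: pose=(-6,0,W); sL=9, sR=45; mL=-99/2, mR=-9; mL+mR=-117/2 → advance -1; mR−mL=81/2 → turn +1·90°
n=1: pose=(-5,0,S); sL=18/5, sR=90/13; mL=-567/65, mR=-18/5; mL+mR=-801/65 → advance -1; mR−mL=333/65 → turn +1·90°
n=2: pose=(-5,1,E); sL=45/8, sR=9/2; mL=-117/16, mR=-45/8; mL+mR=-207/16 → advance -1; mR−mL=27/16 → turn +1·90°
n=3: pose=(-6,1,N); sL=90, sR=10; mL=-55, mR=-90; mL+mR=-145 → advance -1; mR−mL=-35 → turn -1·90°
n=4: pose=(-6,0,E); sL=9, sR=5; mL=-19/2, mR=-9; mL+mR=-37/2 → advance -1; mR−mL=1/2 → turn +1·90°
n=5: pose=(-7,0,N); sL=90, sR=18; mL=-63, mR=-90; mL+mR=-153 → advance -1; mR−mL=-27 → turn -1·90°
n=6: pose=(-7,-1,E); sL=45/4, sR=9/2; mL=-81/8, mR=-45/4; mL+mR=-171/8 → advance -1; mR−mL=-9/8 → turn -1·90°
n=7: pose=(-8,-1,S); sL=90/17, sR=90/17; mL=-135/17, mR=-90/17; mL+mR=-225/17 → advance -1; mR−mL=45/17 → turn +1·90°

0 9 45 -99/2 -9 -6 0 W
1 18/5 90/13 -567/65 -18/5 -5 0 S
2 45/8 9/2 -117/16 -45/8 -5 1 E
3 90 10 -55 -90 -6 1 N
4 9 5 -19/2 -9 -6 0 E
5 90 18 -63 -90 -7 0 N
6 45/4 9/2 -81/8 -45/4 -7 -1 E
7 90/17 90/17 -135/17 -90/17 -8 -1 S
final -8 0 E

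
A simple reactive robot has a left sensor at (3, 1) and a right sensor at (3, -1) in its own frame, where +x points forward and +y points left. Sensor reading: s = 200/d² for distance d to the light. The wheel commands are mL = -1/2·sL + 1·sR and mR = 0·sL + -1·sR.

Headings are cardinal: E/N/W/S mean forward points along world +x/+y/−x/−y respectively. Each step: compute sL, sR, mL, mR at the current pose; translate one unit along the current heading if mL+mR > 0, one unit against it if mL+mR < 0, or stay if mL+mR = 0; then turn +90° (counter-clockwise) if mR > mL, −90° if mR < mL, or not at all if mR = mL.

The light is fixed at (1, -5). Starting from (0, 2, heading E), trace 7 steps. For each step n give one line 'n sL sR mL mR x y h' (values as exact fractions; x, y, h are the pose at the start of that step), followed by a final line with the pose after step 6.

n=0: pose=(0,2,E); sL=50/17, sR=5; mL=60/17, mR=-5; mL+mR=-25/17 → advance -1; mR−mL=-145/17 → turn -1·90°
n=1: pose=(-1,2,S); sL=200/17, sR=8; mL=36/17, mR=-8; mL+mR=-100/17 → advance -1; mR−mL=-172/17 → turn -1·90°
n=2: pose=(-1,3,W); sL=100/37, sR=100/53; mL=1050/1961, mR=-100/53; mL+mR=-50/37 → advance -1; mR−mL=-4750/1961 → turn -1·90°
n=3: pose=(0,3,N); sL=8/5, sR=200/121; mL=516/605, mR=-200/121; mL+mR=-4/5 → advance -1; mR−mL=-1516/605 → turn -1·90°
n=4: pose=(0,2,E); sL=50/17, sR=5; mL=60/17, mR=-5; mL+mR=-25/17 → advance -1; mR−mL=-145/17 → turn -1·90°
n=5: pose=(-1,2,S); sL=200/17, sR=8; mL=36/17, mR=-8; mL+mR=-100/17 → advance -1; mR−mL=-172/17 → turn -1·90°
n=6: pose=(-1,3,W); sL=100/37, sR=100/53; mL=1050/1961, mR=-100/53; mL+mR=-50/37 → advance -1; mR−mL=-4750/1961 → turn -1·90°

0 50/17 5 60/17 -5 0 2 E
1 200/17 8 36/17 -8 -1 2 S
2 100/37 100/53 1050/1961 -100/53 -1 3 W
3 8/5 200/121 516/605 -200/121 0 3 N
4 50/17 5 60/17 -5 0 2 E
5 200/17 8 36/17 -8 -1 2 S
6 100/37 100/53 1050/1961 -100/53 -1 3 W
final 0 3 N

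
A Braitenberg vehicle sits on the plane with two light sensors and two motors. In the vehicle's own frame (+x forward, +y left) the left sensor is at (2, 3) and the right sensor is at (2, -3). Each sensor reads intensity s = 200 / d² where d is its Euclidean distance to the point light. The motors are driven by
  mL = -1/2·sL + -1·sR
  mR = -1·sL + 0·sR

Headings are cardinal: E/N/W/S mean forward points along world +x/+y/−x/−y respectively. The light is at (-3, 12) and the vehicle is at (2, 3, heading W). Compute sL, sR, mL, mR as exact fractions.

200/153 40/9 -260/51 -200/153

left sensor world pos  = (0, 0); dL² = 153
right sensor world pos = (0, 6); dR² = 45
sL = 200/153 = 200/153
sR = 200/45 = 40/9
mL = -1/2·sL + -1·sR = -260/51
mR = -1·sL + 0·sR = -200/153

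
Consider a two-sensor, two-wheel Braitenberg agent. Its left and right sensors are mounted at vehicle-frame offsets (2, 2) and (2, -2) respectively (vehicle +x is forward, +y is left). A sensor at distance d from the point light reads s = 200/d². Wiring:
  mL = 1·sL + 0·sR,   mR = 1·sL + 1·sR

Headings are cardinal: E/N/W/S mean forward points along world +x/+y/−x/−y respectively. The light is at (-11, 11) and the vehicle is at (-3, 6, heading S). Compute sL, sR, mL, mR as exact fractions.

left sensor world pos  = (-1, 4); dL² = 149
right sensor world pos = (-5, 4); dR² = 85
sL = 200/149 = 200/149
sR = 200/85 = 40/17
mL = 1·sL + 0·sR = 200/149
mR = 1·sL + 1·sR = 9360/2533

200/149 40/17 200/149 9360/2533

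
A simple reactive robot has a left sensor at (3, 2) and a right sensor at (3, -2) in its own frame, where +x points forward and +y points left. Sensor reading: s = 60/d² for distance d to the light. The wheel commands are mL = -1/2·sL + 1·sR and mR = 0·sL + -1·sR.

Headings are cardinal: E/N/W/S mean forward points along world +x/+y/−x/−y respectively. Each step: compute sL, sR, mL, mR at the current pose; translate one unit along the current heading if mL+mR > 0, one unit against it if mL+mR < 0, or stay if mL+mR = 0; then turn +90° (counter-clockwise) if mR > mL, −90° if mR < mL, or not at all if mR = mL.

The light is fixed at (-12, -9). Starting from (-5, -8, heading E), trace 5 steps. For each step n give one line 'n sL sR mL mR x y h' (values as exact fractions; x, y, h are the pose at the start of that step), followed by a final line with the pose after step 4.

0 60/109 60/101 3510/11009 -60/101 -5 -8 E
1 15/17 3 87/34 -3 -6 -8 S
2 20/3 12/5 -14/15 -12/5 -6 -7 W
3 6/5 30/53 -9/265 -30/53 -5 -7 N
4 60/109 60/101 3510/11009 -60/101 -5 -8 E
final -6 -8 S

n=0: pose=(-5,-8,E); sL=60/109, sR=60/101; mL=3510/11009, mR=-60/101; mL+mR=-30/109 → advance -1; mR−mL=-10050/11009 → turn -1·90°
n=1: pose=(-6,-8,S); sL=15/17, sR=3; mL=87/34, mR=-3; mL+mR=-15/34 → advance -1; mR−mL=-189/34 → turn -1·90°
n=2: pose=(-6,-7,W); sL=20/3, sR=12/5; mL=-14/15, mR=-12/5; mL+mR=-10/3 → advance -1; mR−mL=-22/15 → turn -1·90°
n=3: pose=(-5,-7,N); sL=6/5, sR=30/53; mL=-9/265, mR=-30/53; mL+mR=-3/5 → advance -1; mR−mL=-141/265 → turn -1·90°
n=4: pose=(-5,-8,E); sL=60/109, sR=60/101; mL=3510/11009, mR=-60/101; mL+mR=-30/109 → advance -1; mR−mL=-10050/11009 → turn -1·90°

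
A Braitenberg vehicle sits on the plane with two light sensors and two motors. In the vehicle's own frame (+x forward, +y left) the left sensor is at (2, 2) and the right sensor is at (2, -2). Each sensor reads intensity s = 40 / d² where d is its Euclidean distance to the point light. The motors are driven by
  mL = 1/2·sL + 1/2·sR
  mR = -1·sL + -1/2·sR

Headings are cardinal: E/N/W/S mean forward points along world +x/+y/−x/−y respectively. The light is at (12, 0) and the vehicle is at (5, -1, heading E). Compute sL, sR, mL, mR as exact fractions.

left sensor world pos  = (7, 1); dL² = 26
right sensor world pos = (7, -3); dR² = 34
sL = 40/26 = 20/13
sR = 40/34 = 20/17
mL = 1/2·sL + 1/2·sR = 300/221
mR = -1·sL + -1/2·sR = -470/221

20/13 20/17 300/221 -470/221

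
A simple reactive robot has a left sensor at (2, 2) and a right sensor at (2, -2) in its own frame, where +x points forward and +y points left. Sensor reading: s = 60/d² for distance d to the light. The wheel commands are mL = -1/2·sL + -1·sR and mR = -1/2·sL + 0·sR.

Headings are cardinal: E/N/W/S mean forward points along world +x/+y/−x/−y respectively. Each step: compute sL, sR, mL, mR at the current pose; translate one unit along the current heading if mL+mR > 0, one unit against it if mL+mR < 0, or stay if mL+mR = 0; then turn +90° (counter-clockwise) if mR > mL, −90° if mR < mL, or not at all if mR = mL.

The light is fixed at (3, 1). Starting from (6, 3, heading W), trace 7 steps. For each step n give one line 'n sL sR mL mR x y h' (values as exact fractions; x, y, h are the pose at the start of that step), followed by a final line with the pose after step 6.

n=0: pose=(6,3,W); sL=60, sR=60/17; mL=-570/17, mR=-30; mL+mR=-1080/17 → advance -1; mR−mL=60/17 → turn +1·90°
n=1: pose=(7,3,S); sL=5/3, sR=15; mL=-95/6, mR=-5/6; mL+mR=-50/3 → advance -1; mR−mL=15 → turn +1·90°
n=2: pose=(7,4,E); sL=60/61, sR=60/37; mL=-4770/2257, mR=-30/61; mL+mR=-5880/2257 → advance -1; mR−mL=60/37 → turn +1·90°
n=3: pose=(6,4,N); sL=30/13, sR=6/5; mL=-153/65, mR=-15/13; mL+mR=-228/65 → advance -1; mR−mL=6/5 → turn +1·90°
n=4: pose=(6,3,W); sL=60, sR=60/17; mL=-570/17, mR=-30; mL+mR=-1080/17 → advance -1; mR−mL=60/17 → turn +1·90°
n=5: pose=(7,3,S); sL=5/3, sR=15; mL=-95/6, mR=-5/6; mL+mR=-50/3 → advance -1; mR−mL=15 → turn +1·90°
n=6: pose=(7,4,E); sL=60/61, sR=60/37; mL=-4770/2257, mR=-30/61; mL+mR=-5880/2257 → advance -1; mR−mL=60/37 → turn +1·90°

0 60 60/17 -570/17 -30 6 3 W
1 5/3 15 -95/6 -5/6 7 3 S
2 60/61 60/37 -4770/2257 -30/61 7 4 E
3 30/13 6/5 -153/65 -15/13 6 4 N
4 60 60/17 -570/17 -30 6 3 W
5 5/3 15 -95/6 -5/6 7 3 S
6 60/61 60/37 -4770/2257 -30/61 7 4 E
final 6 4 N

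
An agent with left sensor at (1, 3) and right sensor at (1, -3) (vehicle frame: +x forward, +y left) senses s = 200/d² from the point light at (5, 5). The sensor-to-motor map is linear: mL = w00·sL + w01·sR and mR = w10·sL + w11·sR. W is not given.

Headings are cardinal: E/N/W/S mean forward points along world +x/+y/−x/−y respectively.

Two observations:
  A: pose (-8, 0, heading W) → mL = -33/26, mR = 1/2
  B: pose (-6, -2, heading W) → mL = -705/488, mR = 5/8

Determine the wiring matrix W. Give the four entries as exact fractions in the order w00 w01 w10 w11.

obs A: pose=(-8,0,W) → sL=10/13, sR=1, mL=-33/26, mR=1/2
obs B: pose=(-6,-2,W) → sL=50/61, sR=5/4, mL=-705/488, mR=5/8
sensor matrix S = [[10/13, 1], [50/61, 5/4]]; det S = 225/1586
solve [mL_A; mL_B] = S·[w00; w01] and [mR_A; mR_B] = S·[w10; w11]:
  w00 = -1, w01 = -1/2, w10 = 0, w11 = 1/2

-1 -1/2 0 1/2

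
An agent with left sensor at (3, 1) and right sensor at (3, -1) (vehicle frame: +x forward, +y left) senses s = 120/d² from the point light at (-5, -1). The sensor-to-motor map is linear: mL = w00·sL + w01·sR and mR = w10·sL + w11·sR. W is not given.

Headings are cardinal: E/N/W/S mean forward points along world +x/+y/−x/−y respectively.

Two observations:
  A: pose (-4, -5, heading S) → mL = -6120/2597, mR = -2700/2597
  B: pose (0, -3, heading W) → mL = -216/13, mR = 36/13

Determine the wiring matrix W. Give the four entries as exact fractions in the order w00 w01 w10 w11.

-1/2 -1/2 -1 1/2

obs A: pose=(-4,-5,S) → sL=120/53, sR=120/49, mL=-6120/2597, mR=-2700/2597
obs B: pose=(0,-3,W) → sL=120/13, sR=24, mL=-216/13, mR=36/13
sensor matrix S = [[120/53, 120/49], [120/13, 24]]; det S = 1071360/33761
solve [mL_A; mL_B] = S·[w00; w01] and [mR_A; mR_B] = S·[w10; w11]:
  w00 = -1/2, w01 = -1/2, w10 = -1, w11 = 1/2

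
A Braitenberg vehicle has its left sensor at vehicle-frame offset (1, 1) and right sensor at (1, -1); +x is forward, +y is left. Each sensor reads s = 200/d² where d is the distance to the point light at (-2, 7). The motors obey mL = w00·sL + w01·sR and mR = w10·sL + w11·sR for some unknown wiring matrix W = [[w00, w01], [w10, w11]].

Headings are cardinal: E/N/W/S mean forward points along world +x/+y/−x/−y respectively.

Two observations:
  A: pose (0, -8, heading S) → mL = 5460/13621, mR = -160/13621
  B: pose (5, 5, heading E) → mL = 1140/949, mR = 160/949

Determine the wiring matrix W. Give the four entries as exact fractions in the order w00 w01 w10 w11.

obs A: pose=(0,-8,S) → sL=40/53, sR=200/257, mL=5460/13621, mR=-160/13621
obs B: pose=(5,5,E) → sL=40/13, sR=200/73, mL=1140/949, mR=160/949
sensor matrix S = [[40/53, 200/257], [40/13, 200/73]]; det S = -4224000/12926329
solve [mL_A; mL_B] = S·[w00; w01] and [mR_A; mR_B] = S·[w10; w11]:
  w00 = -1/2, w01 = 1, w10 = 1/2, w11 = -1/2

-1/2 1 1/2 -1/2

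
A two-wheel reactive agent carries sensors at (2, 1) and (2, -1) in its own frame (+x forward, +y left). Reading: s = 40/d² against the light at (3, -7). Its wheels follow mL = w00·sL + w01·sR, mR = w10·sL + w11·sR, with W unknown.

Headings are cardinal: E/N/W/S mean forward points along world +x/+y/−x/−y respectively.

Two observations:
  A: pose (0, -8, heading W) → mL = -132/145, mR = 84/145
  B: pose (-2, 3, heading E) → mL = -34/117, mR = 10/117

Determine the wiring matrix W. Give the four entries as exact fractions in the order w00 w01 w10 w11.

obs A: pose=(0,-8,W) → sL=40/29, sR=8/5, mL=-132/145, mR=84/145
obs B: pose=(-2,3,E) → sL=4/13, sR=4/9, mL=-34/117, mR=10/117
sensor matrix S = [[40/29, 8/5], [4/13, 4/9]]; det S = 2048/16965
solve [mL_A; mL_B] = S·[w00; w01] and [mR_A; mR_B] = S·[w10; w11]:
  w00 = 1/2, w01 = -1, w10 = 1, w11 = -1/2

1/2 -1 1 -1/2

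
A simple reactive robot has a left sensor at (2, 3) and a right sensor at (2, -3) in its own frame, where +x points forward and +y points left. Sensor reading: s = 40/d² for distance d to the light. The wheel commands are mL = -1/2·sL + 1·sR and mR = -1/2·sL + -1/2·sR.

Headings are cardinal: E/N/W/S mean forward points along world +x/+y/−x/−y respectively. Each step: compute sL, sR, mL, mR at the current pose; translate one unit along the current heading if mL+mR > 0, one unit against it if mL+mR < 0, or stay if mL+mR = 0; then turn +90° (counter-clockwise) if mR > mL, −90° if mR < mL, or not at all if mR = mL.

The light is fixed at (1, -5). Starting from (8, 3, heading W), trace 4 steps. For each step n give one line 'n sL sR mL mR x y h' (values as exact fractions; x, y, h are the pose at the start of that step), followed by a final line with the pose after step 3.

0 4/5 20/73 -46/365 -196/365 8 3 W
1 8/25 40/221 116/5525 -1384/5525 9 3 N
2 1/5 10/29 71/290 -79/290 9 2 E
3 8/25 40/41 836/1025 -664/1025 8 2 S
final 8 1 W

n=0: pose=(8,3,W); sL=4/5, sR=20/73; mL=-46/365, mR=-196/365; mL+mR=-242/365 → advance -1; mR−mL=-30/73 → turn -1·90°
n=1: pose=(9,3,N); sL=8/25, sR=40/221; mL=116/5525, mR=-1384/5525; mL+mR=-1268/5525 → advance -1; mR−mL=-60/221 → turn -1·90°
n=2: pose=(9,2,E); sL=1/5, sR=10/29; mL=71/290, mR=-79/290; mL+mR=-4/145 → advance -1; mR−mL=-15/29 → turn -1·90°
n=3: pose=(8,2,S); sL=8/25, sR=40/41; mL=836/1025, mR=-664/1025; mL+mR=172/1025 → advance +1; mR−mL=-60/41 → turn -1·90°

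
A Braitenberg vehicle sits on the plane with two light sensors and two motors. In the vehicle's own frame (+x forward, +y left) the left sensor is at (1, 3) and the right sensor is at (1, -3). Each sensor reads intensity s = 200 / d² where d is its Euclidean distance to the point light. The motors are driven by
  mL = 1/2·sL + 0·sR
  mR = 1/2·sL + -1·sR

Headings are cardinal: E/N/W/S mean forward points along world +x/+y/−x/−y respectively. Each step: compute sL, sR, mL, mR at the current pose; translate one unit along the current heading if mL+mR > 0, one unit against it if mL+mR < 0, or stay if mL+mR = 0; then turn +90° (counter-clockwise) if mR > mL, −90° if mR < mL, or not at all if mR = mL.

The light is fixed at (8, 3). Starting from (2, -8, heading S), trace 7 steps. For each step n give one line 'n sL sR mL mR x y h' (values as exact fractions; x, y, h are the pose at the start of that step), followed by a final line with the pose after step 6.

0 200/153 8/9 100/153 -4/17 2 -8 S
1 100/137 20/13 50/137 -2090/1781 2 -9 W
2 40/37 8/5 20/37 -196/185 3 -9 N
3 50/29 25/34 25/29 125/986 3 -10 E
4 200/197 40/49 100/197 -2980/9653 4 -10 S
5 100/157 100/73 50/157 -12050/11461 4 -11 W
6 40/41 200/169 20/41 -4820/6929 5 -11 N
final 5 -12 E

n=0: pose=(2,-8,S); sL=200/153, sR=8/9; mL=100/153, mR=-4/17; mL+mR=64/153 → advance +1; mR−mL=-8/9 → turn -1·90°
n=1: pose=(2,-9,W); sL=100/137, sR=20/13; mL=50/137, mR=-2090/1781; mL+mR=-1440/1781 → advance -1; mR−mL=-20/13 → turn -1·90°
n=2: pose=(3,-9,N); sL=40/37, sR=8/5; mL=20/37, mR=-196/185; mL+mR=-96/185 → advance -1; mR−mL=-8/5 → turn -1·90°
n=3: pose=(3,-10,E); sL=50/29, sR=25/34; mL=25/29, mR=125/986; mL+mR=975/986 → advance +1; mR−mL=-25/34 → turn -1·90°
n=4: pose=(4,-10,S); sL=200/197, sR=40/49; mL=100/197, mR=-2980/9653; mL+mR=1920/9653 → advance +1; mR−mL=-40/49 → turn -1·90°
n=5: pose=(4,-11,W); sL=100/157, sR=100/73; mL=50/157, mR=-12050/11461; mL+mR=-8400/11461 → advance -1; mR−mL=-100/73 → turn -1·90°
n=6: pose=(5,-11,N); sL=40/41, sR=200/169; mL=20/41, mR=-4820/6929; mL+mR=-1440/6929 → advance -1; mR−mL=-200/169 → turn -1·90°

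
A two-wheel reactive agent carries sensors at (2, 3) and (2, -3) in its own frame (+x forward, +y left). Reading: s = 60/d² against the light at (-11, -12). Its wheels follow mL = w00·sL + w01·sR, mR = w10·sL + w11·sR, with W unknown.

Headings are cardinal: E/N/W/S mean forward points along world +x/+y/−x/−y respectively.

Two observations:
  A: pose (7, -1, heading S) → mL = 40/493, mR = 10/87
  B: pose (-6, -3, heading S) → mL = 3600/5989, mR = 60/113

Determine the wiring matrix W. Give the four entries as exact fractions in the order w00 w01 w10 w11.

-1 1 1 0

obs A: pose=(7,-1,S) → sL=10/87, sR=10/51, mL=40/493, mR=10/87
obs B: pose=(-6,-3,S) → sL=60/113, sR=60/53, mL=3600/5989, mR=60/113
sensor matrix S = [[10/87, 10/51], [60/113, 60/53]]; det S = 76800/2952577
solve [mL_A; mL_B] = S·[w00; w01] and [mR_A; mR_B] = S·[w10; w11]:
  w00 = -1, w01 = 1, w10 = 1, w11 = 0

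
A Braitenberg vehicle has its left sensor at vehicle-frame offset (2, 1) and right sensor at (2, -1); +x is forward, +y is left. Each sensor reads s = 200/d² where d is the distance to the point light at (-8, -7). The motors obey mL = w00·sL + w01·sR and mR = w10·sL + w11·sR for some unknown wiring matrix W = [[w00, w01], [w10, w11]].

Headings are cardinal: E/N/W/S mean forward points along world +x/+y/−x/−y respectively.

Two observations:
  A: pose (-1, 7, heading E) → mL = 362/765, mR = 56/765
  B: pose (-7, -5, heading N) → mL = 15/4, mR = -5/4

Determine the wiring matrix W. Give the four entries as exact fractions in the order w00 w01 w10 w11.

obs A: pose=(-1,7,E) → sL=100/153, sR=4/5, mL=362/765, mR=56/765
obs B: pose=(-7,-5,N) → sL=25/2, sR=10, mL=15/4, mR=-5/4
sensor matrix S = [[100/153, 4/5], [25/2, 10]]; det S = -530/153
solve [mL_A; mL_B] = S·[w00; w01] and [mR_A; mR_B] = S·[w10; w11]:
  w00 = -1/2, w01 = 1, w10 = -1/2, w11 = 1/2

-1/2 1 -1/2 1/2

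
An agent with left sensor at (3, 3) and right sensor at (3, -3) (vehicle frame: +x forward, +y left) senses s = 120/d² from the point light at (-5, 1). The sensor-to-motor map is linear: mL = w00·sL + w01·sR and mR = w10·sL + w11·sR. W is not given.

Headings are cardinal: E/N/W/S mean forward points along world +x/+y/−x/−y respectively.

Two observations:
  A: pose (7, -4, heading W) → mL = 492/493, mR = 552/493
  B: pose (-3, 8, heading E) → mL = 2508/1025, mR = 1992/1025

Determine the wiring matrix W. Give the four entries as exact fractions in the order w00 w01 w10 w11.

obs A: pose=(7,-4,W) → sL=24/29, sR=24/17, mL=492/493, mR=552/493
obs B: pose=(-3,8,E) → sL=24/25, sR=120/41, mL=2508/1025, mR=1992/1025
sensor matrix S = [[24/29, 24/17], [24/25, 120/41]]; det S = 539136/505325
solve [mL_A; mL_B] = S·[w00; w01] and [mR_A; mR_B] = S·[w10; w11]:
  w00 = -1/2, w01 = 1, w10 = 1/2, w11 = 1/2

-1/2 1 1/2 1/2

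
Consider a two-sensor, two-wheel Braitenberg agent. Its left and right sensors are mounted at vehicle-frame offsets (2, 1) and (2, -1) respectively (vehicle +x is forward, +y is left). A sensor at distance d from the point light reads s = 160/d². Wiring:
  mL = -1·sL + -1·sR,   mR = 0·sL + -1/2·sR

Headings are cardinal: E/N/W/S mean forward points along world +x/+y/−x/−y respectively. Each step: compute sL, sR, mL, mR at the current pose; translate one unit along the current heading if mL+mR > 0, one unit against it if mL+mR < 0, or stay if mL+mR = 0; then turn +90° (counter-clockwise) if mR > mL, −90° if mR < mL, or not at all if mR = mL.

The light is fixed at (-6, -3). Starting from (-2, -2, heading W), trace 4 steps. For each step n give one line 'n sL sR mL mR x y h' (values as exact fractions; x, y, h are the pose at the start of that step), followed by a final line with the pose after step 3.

n=0: pose=(-2,-2,W); sL=40, sR=20; mL=-60, mR=-10; mL+mR=-70 → advance -1; mR−mL=50 → turn +1·90°
n=1: pose=(-1,-2,S); sL=160/37, sR=160/17; mL=-8640/629, mR=-80/17; mL+mR=-11600/629 → advance -1; mR−mL=5680/629 → turn +1·90°
n=2: pose=(-1,-1,E); sL=80/29, sR=16/5; mL=-864/145, mR=-8/5; mL+mR=-1096/145 → advance -1; mR−mL=632/145 → turn +1·90°
n=3: pose=(-2,-1,N); sL=32/5, sR=160/41; mL=-2112/205, mR=-80/41; mL+mR=-2512/205 → advance -1; mR−mL=1712/205 → turn +1·90°

0 40 20 -60 -10 -2 -2 W
1 160/37 160/17 -8640/629 -80/17 -1 -2 S
2 80/29 16/5 -864/145 -8/5 -1 -1 E
3 32/5 160/41 -2112/205 -80/41 -2 -1 N
final -2 -2 W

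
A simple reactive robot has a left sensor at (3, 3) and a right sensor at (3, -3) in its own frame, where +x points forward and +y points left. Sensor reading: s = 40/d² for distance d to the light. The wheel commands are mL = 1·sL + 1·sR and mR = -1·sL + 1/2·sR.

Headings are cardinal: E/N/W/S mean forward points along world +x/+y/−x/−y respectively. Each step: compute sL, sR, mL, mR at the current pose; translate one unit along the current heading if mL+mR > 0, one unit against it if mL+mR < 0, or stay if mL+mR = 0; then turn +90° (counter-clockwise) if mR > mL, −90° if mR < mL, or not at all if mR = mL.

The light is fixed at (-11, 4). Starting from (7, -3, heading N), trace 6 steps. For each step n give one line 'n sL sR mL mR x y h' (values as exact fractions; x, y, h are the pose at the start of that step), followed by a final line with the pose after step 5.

n=0: pose=(7,-3,N); sL=40/241, sR=40/457; mL=27920/110137, mR=-13460/110137; mL+mR=60/457 → advance +1; mR−mL=-41380/110137 → turn -1·90°
n=1: pose=(7,-2,E); sL=4/45, sR=20/261; mL=24/145, mR=-22/435; mL+mR=10/87 → advance +1; mR−mL=-94/435 → turn -1·90°
n=2: pose=(8,-2,S); sL=8/113, sR=40/337; mL=7216/38081, mR=-436/38081; mL+mR=60/337 → advance +1; mR−mL=-7652/38081 → turn -1·90°
n=3: pose=(8,-3,W); sL=10/89, sR=5/34; mL=785/3026, mR=-235/6052; mL+mR=15/68 → advance +1; mR−mL=-1805/6052 → turn -1·90°
n=4: pose=(7,-3,N); sL=40/241, sR=40/457; mL=27920/110137, mR=-13460/110137; mL+mR=60/457 → advance +1; mR−mL=-41380/110137 → turn -1·90°
n=5: pose=(7,-2,E); sL=4/45, sR=20/261; mL=24/145, mR=-22/435; mL+mR=10/87 → advance +1; mR−mL=-94/435 → turn -1·90°

0 40/241 40/457 27920/110137 -13460/110137 7 -3 N
1 4/45 20/261 24/145 -22/435 7 -2 E
2 8/113 40/337 7216/38081 -436/38081 8 -2 S
3 10/89 5/34 785/3026 -235/6052 8 -3 W
4 40/241 40/457 27920/110137 -13460/110137 7 -3 N
5 4/45 20/261 24/145 -22/435 7 -2 E
final 8 -2 S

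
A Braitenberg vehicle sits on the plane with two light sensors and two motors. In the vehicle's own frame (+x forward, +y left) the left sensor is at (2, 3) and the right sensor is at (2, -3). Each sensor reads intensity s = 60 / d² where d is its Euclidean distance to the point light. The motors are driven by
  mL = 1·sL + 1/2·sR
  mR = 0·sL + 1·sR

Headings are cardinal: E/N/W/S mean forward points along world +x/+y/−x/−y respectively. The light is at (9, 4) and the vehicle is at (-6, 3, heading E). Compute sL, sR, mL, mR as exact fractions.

left sensor world pos  = (-4, 6); dL² = 173
right sensor world pos = (-4, 0); dR² = 185
sL = 60/173 = 60/173
sR = 60/185 = 12/37
mL = 1·sL + 1/2·sR = 3258/6401
mR = 0·sL + 1·sR = 12/37

60/173 12/37 3258/6401 12/37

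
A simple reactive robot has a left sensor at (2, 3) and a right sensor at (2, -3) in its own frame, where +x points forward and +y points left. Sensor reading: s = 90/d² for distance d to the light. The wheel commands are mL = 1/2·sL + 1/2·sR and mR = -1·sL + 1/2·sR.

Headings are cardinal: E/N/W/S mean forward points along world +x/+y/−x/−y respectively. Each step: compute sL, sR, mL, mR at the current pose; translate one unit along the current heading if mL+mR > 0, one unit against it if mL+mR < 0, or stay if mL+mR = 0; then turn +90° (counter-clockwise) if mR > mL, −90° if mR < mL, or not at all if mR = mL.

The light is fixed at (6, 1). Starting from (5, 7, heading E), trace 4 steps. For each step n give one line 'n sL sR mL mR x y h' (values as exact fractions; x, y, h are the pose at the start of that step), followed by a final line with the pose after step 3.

0 45/41 9 207/41 279/82 5 7 E
1 18/5 18/5 18/5 -9/5 6 7 S
2 45/4 45/34 855/136 -180/17 6 6 W
3 90/53 18/13 1062/689 -693/689 7 6 N
final 7 7 E

n=0: pose=(5,7,E); sL=45/41, sR=9; mL=207/41, mR=279/82; mL+mR=693/82 → advance +1; mR−mL=-135/82 → turn -1·90°
n=1: pose=(6,7,S); sL=18/5, sR=18/5; mL=18/5, mR=-9/5; mL+mR=9/5 → advance +1; mR−mL=-27/5 → turn -1·90°
n=2: pose=(6,6,W); sL=45/4, sR=45/34; mL=855/136, mR=-180/17; mL+mR=-585/136 → advance -1; mR−mL=-135/8 → turn -1·90°
n=3: pose=(7,6,N); sL=90/53, sR=18/13; mL=1062/689, mR=-693/689; mL+mR=369/689 → advance +1; mR−mL=-135/53 → turn -1·90°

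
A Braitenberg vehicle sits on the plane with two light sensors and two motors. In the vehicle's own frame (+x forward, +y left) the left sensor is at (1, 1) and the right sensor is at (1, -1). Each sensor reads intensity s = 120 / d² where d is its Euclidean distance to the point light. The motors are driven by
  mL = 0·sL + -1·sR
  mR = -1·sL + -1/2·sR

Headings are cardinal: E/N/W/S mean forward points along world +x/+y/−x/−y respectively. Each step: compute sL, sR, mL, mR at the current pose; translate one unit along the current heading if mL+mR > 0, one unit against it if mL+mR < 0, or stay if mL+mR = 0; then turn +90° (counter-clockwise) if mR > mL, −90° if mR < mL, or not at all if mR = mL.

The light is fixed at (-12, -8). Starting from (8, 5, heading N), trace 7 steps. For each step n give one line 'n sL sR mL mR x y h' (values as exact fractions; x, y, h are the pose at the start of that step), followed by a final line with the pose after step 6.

n=0: pose=(8,5,N); sL=120/557, sR=120/637; mL=-120/637, mR=-109860/354809; mL+mR=-176700/354809 → advance -1; mR−mL=-43020/354809 → turn -1·90°
n=1: pose=(8,4,E); sL=12/61, sR=60/281; mL=-60/281, mR=-5202/17141; mL+mR=-8862/17141 → advance -1; mR−mL=-1542/17141 → turn -1·90°
n=2: pose=(7,4,S); sL=120/521, sR=24/89; mL=-24/89, mR=-16932/46369; mL+mR=-29436/46369 → advance -1; mR−mL=-4428/46369 → turn -1·90°
n=3: pose=(7,5,W); sL=10/39, sR=3/13; mL=-3/13, mR=-29/78; mL+mR=-47/78 → advance -1; mR−mL=-11/78 → turn -1·90°
n=4: pose=(8,5,N); sL=120/557, sR=120/637; mL=-120/637, mR=-109860/354809; mL+mR=-176700/354809 → advance -1; mR−mL=-43020/354809 → turn -1·90°
n=5: pose=(8,4,E); sL=12/61, sR=60/281; mL=-60/281, mR=-5202/17141; mL+mR=-8862/17141 → advance -1; mR−mL=-1542/17141 → turn -1·90°
n=6: pose=(7,4,S); sL=120/521, sR=24/89; mL=-24/89, mR=-16932/46369; mL+mR=-29436/46369 → advance -1; mR−mL=-4428/46369 → turn -1·90°

0 120/557 120/637 -120/637 -109860/354809 8 5 N
1 12/61 60/281 -60/281 -5202/17141 8 4 E
2 120/521 24/89 -24/89 -16932/46369 7 4 S
3 10/39 3/13 -3/13 -29/78 7 5 W
4 120/557 120/637 -120/637 -109860/354809 8 5 N
5 12/61 60/281 -60/281 -5202/17141 8 4 E
6 120/521 24/89 -24/89 -16932/46369 7 4 S
final 7 5 W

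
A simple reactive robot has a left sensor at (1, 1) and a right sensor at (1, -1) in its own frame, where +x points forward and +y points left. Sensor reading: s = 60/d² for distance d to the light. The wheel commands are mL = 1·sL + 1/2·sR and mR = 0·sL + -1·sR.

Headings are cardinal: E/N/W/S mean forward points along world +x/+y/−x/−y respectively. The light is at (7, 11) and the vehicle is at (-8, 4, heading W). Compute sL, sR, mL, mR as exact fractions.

left sensor world pos  = (-9, 3); dL² = 320
right sensor world pos = (-9, 5); dR² = 292
sL = 60/320 = 3/16
sR = 60/292 = 15/73
mL = 1·sL + 1/2·sR = 339/1168
mR = 0·sL + -1·sR = -15/73

3/16 15/73 339/1168 -15/73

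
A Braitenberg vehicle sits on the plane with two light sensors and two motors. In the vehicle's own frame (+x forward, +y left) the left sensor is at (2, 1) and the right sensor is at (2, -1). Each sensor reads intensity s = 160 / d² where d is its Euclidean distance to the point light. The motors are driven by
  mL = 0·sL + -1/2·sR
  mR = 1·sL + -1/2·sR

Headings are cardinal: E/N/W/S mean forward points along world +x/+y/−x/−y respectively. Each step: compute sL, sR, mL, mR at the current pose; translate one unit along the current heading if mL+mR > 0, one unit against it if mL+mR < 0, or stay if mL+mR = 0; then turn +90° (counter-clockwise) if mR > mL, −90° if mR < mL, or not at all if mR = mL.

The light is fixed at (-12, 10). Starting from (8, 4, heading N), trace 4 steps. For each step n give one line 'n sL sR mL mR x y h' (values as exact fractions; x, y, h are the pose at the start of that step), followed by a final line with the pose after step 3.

0 160/377 160/457 -80/457 42960/172289 8 4 N
1 4/9 8/17 -4/17 32/153 8 5 W
2 160/533 160/449 -80/449 29200/239317 9 5 S
3 80/269 80/277 -40/277 11400/74513 9 6 E
final 10 6 N

n=0: pose=(8,4,N); sL=160/377, sR=160/457; mL=-80/457, mR=42960/172289; mL+mR=12800/172289 → advance +1; mR−mL=160/377 → turn +1·90°
n=1: pose=(8,5,W); sL=4/9, sR=8/17; mL=-4/17, mR=32/153; mL+mR=-4/153 → advance -1; mR−mL=4/9 → turn +1·90°
n=2: pose=(9,5,S); sL=160/533, sR=160/449; mL=-80/449, mR=29200/239317; mL+mR=-13440/239317 → advance -1; mR−mL=160/533 → turn +1·90°
n=3: pose=(9,6,E); sL=80/269, sR=80/277; mL=-40/277, mR=11400/74513; mL+mR=640/74513 → advance +1; mR−mL=80/269 → turn +1·90°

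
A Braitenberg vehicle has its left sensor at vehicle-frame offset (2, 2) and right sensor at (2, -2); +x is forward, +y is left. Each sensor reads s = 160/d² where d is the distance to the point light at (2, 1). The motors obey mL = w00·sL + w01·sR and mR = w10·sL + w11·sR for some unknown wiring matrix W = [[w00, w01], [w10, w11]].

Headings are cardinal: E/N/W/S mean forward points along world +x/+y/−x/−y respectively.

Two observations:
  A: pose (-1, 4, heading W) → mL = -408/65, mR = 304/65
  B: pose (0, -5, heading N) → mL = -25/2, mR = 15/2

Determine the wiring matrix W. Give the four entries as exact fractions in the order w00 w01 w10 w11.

obs A: pose=(-1,4,W) → sL=80/13, sR=16/5, mL=-408/65, mR=304/65
obs B: pose=(0,-5,N) → sL=5, sR=10, mL=-25/2, mR=15/2
sensor matrix S = [[80/13, 16/5], [5, 10]]; det S = 592/13
solve [mL_A; mL_B] = S·[w00; w01] and [mR_A; mR_B] = S·[w10; w11]:
  w00 = -1/2, w01 = -1, w10 = 1/2, w11 = 1/2

-1/2 -1 1/2 1/2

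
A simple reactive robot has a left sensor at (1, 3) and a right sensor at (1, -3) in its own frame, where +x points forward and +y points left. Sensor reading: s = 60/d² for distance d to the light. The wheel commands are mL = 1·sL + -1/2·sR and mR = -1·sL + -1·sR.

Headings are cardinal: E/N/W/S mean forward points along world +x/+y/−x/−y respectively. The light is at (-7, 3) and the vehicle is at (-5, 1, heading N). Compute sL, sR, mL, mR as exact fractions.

left sensor world pos  = (-8, 2); dL² = 2
right sensor world pos = (-2, 2); dR² = 26
sL = 60/2 = 30
sR = 60/26 = 30/13
mL = 1·sL + -1/2·sR = 375/13
mR = -1·sL + -1·sR = -420/13

30 30/13 375/13 -420/13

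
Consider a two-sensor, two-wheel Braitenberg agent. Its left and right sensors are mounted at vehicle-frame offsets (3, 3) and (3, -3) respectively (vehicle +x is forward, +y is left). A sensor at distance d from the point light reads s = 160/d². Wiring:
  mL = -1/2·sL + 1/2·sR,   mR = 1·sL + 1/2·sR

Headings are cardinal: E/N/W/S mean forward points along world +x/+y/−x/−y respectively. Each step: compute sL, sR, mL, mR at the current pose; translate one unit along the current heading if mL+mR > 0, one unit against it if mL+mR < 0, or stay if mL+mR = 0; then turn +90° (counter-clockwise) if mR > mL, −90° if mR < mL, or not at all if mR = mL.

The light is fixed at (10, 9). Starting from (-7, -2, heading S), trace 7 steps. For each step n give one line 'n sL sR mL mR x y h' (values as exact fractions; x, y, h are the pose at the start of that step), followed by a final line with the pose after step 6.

0 20/49 40/149 -510/7301 3960/7301 -7 -2 S
1 160/277 160/421 -11520/116617 89520/116617 -7 -3 E
2 80/221 16/25 768/5525 3768/5525 -6 -3 N
3 160/557 32/85 2112/47345 22512/47345 -6 -2 W
4 20/49 40/149 -510/7301 3960/7301 -7 -2 S
5 160/277 160/421 -11520/116617 89520/116617 -7 -3 E
6 80/221 16/25 768/5525 3768/5525 -6 -3 N
final -6 -2 W

n=0: pose=(-7,-2,S); sL=20/49, sR=40/149; mL=-510/7301, mR=3960/7301; mL+mR=3450/7301 → advance +1; mR−mL=30/49 → turn +1·90°
n=1: pose=(-7,-3,E); sL=160/277, sR=160/421; mL=-11520/116617, mR=89520/116617; mL+mR=78000/116617 → advance +1; mR−mL=240/277 → turn +1·90°
n=2: pose=(-6,-3,N); sL=80/221, sR=16/25; mL=768/5525, mR=3768/5525; mL+mR=4536/5525 → advance +1; mR−mL=120/221 → turn +1·90°
n=3: pose=(-6,-2,W); sL=160/557, sR=32/85; mL=2112/47345, mR=22512/47345; mL+mR=24624/47345 → advance +1; mR−mL=240/557 → turn +1·90°
n=4: pose=(-7,-2,S); sL=20/49, sR=40/149; mL=-510/7301, mR=3960/7301; mL+mR=3450/7301 → advance +1; mR−mL=30/49 → turn +1·90°
n=5: pose=(-7,-3,E); sL=160/277, sR=160/421; mL=-11520/116617, mR=89520/116617; mL+mR=78000/116617 → advance +1; mR−mL=240/277 → turn +1·90°
n=6: pose=(-6,-3,N); sL=80/221, sR=16/25; mL=768/5525, mR=3768/5525; mL+mR=4536/5525 → advance +1; mR−mL=120/221 → turn +1·90°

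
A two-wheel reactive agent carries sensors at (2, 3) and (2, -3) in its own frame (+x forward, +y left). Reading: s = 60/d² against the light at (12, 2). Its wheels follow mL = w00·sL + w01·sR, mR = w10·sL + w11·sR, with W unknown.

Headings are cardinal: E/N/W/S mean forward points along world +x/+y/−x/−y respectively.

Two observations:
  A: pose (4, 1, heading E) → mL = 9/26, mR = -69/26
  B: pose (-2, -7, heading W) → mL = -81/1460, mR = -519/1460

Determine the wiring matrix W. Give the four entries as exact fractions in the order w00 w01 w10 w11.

obs A: pose=(4,1,E) → sL=3/2, sR=15/13, mL=9/26, mR=-69/26
obs B: pose=(-2,-7,W) → sL=3/20, sR=15/73, mL=-81/1460, mR=-519/1460
sensor matrix S = [[3/2, 15/13], [3/20, 15/73]]; det S = 513/3796
solve [mL_A; mL_B] = S·[w00; w01] and [mR_A; mR_B] = S·[w10; w11]:
  w00 = 1, w01 = -1, w10 = -1, w11 = -1

1 -1 -1 -1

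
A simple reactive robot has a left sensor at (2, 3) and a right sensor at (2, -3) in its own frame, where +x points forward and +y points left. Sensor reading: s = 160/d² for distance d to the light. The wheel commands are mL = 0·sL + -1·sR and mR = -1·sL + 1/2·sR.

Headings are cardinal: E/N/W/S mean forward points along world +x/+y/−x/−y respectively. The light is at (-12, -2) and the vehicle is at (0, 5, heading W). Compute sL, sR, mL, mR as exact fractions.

left sensor world pos  = (-2, 2); dL² = 116
right sensor world pos = (-2, 8); dR² = 200
sL = 160/116 = 40/29
sR = 160/200 = 4/5
mL = 0·sL + -1·sR = -4/5
mR = -1·sL + 1/2·sR = -142/145

40/29 4/5 -4/5 -142/145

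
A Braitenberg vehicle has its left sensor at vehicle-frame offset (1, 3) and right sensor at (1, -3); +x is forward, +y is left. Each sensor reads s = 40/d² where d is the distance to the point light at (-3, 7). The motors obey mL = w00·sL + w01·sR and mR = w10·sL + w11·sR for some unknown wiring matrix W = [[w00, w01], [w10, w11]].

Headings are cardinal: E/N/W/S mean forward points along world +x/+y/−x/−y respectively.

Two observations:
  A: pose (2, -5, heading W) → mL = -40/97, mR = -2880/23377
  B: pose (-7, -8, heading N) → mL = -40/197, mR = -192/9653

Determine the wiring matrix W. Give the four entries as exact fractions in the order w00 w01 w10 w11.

obs A: pose=(2,-5,W) → sL=40/241, sR=40/97, mL=-40/97, mR=-2880/23377
obs B: pose=(-7,-8,N) → sL=8/49, sR=40/197, mL=-40/197, mR=-192/9653
sensor matrix S = [[40/241, 40/97], [8/49, 40/197]]; det S = -7587840/225658181
solve [mL_A; mL_B] = S·[w00; w01] and [mR_A; mR_B] = S·[w10; w11]:
  w00 = 0, w01 = -1, w10 = 1/2, w11 = -1/2

0 -1 1/2 -1/2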